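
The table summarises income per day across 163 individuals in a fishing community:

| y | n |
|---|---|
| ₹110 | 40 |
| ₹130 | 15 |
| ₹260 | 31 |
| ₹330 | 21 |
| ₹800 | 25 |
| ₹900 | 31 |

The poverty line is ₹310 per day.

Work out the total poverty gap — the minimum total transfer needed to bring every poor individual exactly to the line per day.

₹12,250

Poor units: 40×₹110, 15×₹130, 31×₹260 (q = 86 of N = 163).
Individual gaps: 40×(310−110) = 8000; 15×(310−130) = 2700; 31×(310−260) = 1550.
Aggregate gap = ₹12,250.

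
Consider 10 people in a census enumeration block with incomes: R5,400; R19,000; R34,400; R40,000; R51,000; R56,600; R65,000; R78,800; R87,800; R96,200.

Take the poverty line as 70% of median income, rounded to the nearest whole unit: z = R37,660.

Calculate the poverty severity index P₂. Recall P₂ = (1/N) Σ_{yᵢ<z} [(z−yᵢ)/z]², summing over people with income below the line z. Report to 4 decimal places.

Below the line: R5,400, R19,000, R34,400 (q = 3 of N = 10).
Normalized shortfalls: (37660−5400)/37660 = 0.8566; (37660−19000)/37660 = 0.4955; (37660−34400)/37660 = 0.0866.
Squared: 0.7338; 0.2455; 0.0075.
Sum = 0.986783; P₂ = 0.986783 / 10 = 0.0987.

0.0987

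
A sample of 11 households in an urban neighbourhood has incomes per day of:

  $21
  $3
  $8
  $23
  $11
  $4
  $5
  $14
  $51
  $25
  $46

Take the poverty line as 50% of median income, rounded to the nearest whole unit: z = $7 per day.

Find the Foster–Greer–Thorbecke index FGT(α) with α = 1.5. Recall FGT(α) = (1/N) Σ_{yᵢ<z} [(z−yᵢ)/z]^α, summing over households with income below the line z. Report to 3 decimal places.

0.079

Poor units: $3, $4, $5 (q = 3 of N = 11).
Gap ratios (z−y)/z: (7−3)/7 = 0.5714; (7−4)/7 = 0.4286; (7−5)/7 = 0.2857.
Raised to α = 1.5: 0.43196; 0.28057; 0.15272.
Sum = 0.865246; FGT(1.5) = 0.865246 / 11 = 0.079.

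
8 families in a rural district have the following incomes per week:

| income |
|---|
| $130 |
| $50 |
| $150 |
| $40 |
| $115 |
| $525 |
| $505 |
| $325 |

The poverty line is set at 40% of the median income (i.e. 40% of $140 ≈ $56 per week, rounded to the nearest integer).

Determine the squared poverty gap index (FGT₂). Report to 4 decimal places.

Below z: $40, $50 (q = 2 of N = 8).
Relative gaps: (56−40)/56 = 0.2857; (56−50)/56 = 0.1071.
Squared: 0.0816; 0.0115.
Sum = 0.093112; P₂ = 0.093112 / 8 = 0.0116.

0.0116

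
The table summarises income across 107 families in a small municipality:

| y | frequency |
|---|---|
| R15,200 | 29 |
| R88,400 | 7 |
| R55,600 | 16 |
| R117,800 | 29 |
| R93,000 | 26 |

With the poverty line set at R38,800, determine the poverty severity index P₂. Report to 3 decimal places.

Below z: 29×R15,200 (q = 29 of N = 107).
Shortfall ratios: (38800−15200)/38800 = 0.6082 (×29).
Squared: 0.3700 (×29).
Sum = 10.728983; P₂ = 10.728983 / 107 = 0.100.

0.100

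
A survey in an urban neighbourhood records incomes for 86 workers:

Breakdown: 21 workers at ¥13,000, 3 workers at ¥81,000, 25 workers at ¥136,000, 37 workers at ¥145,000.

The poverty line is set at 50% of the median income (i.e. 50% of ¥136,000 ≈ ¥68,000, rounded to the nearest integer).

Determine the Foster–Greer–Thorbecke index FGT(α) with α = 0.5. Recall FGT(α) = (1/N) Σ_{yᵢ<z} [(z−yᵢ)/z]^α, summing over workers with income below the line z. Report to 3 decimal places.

Below z: 21×¥13,000 (q = 21 of N = 86).
Gap ratios (z−y)/z: (68000−13000)/68000 = 0.8088 (×21).
Raised to α = 0.5: 0.89935 (×21).
Sum = 18.886270; FGT(0.5) = 18.886270 / 86 = 0.220.

0.220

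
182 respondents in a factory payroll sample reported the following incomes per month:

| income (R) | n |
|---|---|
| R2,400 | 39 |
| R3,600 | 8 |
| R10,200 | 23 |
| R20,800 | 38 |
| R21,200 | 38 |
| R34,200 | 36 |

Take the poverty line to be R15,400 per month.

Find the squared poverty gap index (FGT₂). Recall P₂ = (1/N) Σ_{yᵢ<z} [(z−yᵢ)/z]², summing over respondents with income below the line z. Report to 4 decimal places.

0.1929

Poor units: 39×R2,400, 8×R3,600, 23×R10,200 (q = 70 of N = 182).
Gap ratios (z−y)/z: (15400−2400)/15400 = 0.8442 (×39); (15400−3600)/15400 = 0.7662 (×8); (15400−10200)/15400 = 0.3377 (×23).
Squared: 0.7126 (×39); 0.5871 (×8); 0.1140 (×23).
Sum = 35.110643; P₂ = 35.110643 / 182 = 0.1929.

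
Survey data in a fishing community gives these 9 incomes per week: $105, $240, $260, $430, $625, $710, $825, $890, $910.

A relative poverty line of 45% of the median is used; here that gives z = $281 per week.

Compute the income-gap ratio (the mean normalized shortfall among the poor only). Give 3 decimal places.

Below the line: $105, $240, $260 (q = 3 of N = 9).
Relative gaps: 0.6263, 0.1459, 0.0747; sum = 0.846975.
The income-gap ratio divides by q (the poor only): 0.846975 / 3 = 0.282.

0.282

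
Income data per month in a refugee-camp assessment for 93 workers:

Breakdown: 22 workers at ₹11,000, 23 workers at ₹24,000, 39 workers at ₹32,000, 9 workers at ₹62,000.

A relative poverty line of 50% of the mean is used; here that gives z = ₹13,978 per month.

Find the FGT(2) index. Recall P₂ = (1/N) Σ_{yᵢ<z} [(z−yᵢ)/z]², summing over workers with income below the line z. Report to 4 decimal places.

Incomes under z: 22×₹11,000 (q = 22 of N = 93).
Shortfall ratios: (13978−11000)/13978 = 0.2130 (×22).
Squared: 0.0454 (×22).
Sum = 0.998578; P₂ = 0.998578 / 93 = 0.0107.

0.0107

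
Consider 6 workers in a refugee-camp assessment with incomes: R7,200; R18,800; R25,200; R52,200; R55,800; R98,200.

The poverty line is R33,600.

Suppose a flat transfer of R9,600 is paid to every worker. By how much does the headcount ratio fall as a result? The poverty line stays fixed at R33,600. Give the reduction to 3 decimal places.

0.167

Before: below the line — R7,200, R18,800, R25,200; headcount ratio = 0.50000.
After the R9,600 transfer: below the line — R16,800, R28,400; headcount ratio = 0.33333.
Reduction = 0.50000 − 0.33333 = 0.167.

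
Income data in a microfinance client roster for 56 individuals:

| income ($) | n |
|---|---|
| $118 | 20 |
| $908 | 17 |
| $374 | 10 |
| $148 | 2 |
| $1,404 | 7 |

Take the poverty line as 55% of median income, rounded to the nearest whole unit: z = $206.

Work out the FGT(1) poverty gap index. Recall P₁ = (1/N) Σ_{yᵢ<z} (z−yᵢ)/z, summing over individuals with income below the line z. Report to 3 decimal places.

Below z: 20×$118, 2×$148 (q = 22 of N = 56).
Normalized shortfalls: (206−118)/206 = 0.4272 (×20); (206−148)/206 = 0.2816 (×2).
Σ = 9.106796. Dividing by the full population N = 56 gives P₁ = 0.163.

0.163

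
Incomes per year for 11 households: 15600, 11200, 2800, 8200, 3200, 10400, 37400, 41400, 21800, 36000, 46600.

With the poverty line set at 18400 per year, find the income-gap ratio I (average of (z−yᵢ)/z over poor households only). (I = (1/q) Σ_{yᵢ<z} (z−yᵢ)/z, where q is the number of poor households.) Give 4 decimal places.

Poor units: 2800, 3200, 8200, 10400, 11200, 15600 (q = 6 of N = 11).
Shortfall ratios (z−y)/z: 0.8478, 0.8261, 0.5543, 0.4348, 0.3913, 0.1522; sum = 3.206522.
The income-gap ratio divides by q (the poor only): 3.206522 / 6 = 0.5344.

0.5344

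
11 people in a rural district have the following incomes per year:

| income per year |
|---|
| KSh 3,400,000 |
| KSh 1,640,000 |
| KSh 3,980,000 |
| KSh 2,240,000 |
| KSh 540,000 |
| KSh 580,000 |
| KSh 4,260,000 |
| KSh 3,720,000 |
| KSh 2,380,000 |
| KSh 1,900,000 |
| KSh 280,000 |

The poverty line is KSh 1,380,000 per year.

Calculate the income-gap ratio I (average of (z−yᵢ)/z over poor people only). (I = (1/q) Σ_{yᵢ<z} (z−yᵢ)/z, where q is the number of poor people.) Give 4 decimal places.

0.6618

Poor units: KSh 280,000, KSh 540,000, KSh 580,000 (q = 3 of N = 11).
Shortfall ratios (z−y)/z: 0.7971, 0.6087, 0.5797; sum = 1.985507.
The income-gap ratio divides by q (the poor only): 1.985507 / 3 = 0.6618.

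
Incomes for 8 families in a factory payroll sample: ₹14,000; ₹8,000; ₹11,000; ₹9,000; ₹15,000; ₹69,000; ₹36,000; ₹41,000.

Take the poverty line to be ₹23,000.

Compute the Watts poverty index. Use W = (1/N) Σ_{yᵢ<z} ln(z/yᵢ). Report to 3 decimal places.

Below the line: ₹8,000, ₹9,000, ₹11,000, ₹14,000, ₹15,000 (q = 5 of N = 8).
ln(z/y) terms: ln(23000/8000) = 1.0561; ln(23000/9000) = 0.9383; ln(23000/11000) = 0.7376; ln(23000/14000) = 0.4964; ln(23000/15000) = 0.4274.
W = 3.655802 / 8 = 0.457.

0.457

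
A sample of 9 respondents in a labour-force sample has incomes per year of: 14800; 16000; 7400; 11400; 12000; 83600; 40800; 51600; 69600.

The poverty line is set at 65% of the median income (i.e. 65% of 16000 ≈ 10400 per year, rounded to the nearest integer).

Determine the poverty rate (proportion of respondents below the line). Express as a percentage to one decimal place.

11.1%

1 of the 9 respondents have income below 10400.
H = 1/9 = 11.1%.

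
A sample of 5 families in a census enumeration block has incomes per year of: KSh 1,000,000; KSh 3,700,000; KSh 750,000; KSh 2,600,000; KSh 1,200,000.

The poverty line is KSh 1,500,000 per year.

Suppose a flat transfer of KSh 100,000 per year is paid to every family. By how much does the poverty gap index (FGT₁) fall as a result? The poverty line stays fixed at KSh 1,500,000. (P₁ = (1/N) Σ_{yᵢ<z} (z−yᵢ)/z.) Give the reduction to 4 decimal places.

Before: below the line — KSh 750,000, KSh 1,000,000, KSh 1,200,000; poverty gap index (FGT₁) = 0.206667.
After the KSh 100,000 transfer: below the line — KSh 850,000, KSh 1,100,000, KSh 1,300,000; poverty gap index (FGT₁) = 0.166667.
Reduction = 0.206667 − 0.166667 = 0.0400.

0.0400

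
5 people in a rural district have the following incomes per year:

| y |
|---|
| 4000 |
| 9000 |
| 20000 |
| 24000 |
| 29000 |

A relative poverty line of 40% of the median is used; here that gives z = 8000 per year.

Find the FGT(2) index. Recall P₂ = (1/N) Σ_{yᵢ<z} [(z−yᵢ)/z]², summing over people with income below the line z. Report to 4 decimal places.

0.0500

Poor units: 4000 (q = 1 of N = 5).
Relative gaps: (8000−4000)/8000 = 0.5000.
Squared: 0.2500.
Sum = 0.250000; P₂ = 0.250000 / 5 = 0.0500.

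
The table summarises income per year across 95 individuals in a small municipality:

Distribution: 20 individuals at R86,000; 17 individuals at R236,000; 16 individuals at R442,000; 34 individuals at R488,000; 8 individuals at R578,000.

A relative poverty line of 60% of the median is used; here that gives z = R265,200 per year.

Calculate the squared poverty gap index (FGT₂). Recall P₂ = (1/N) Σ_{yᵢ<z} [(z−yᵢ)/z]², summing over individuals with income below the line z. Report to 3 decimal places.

0.098

Below the line: 20×R86,000, 17×R236,000 (q = 37 of N = 95).
Gap ratios (z−y)/z: (265200−86000)/265200 = 0.6757 (×20); (265200−236000)/265200 = 0.1101 (×17).
Squared: 0.4566 (×20); 0.0121 (×17).
Sum = 9.337949; P₂ = 9.337949 / 95 = 0.098.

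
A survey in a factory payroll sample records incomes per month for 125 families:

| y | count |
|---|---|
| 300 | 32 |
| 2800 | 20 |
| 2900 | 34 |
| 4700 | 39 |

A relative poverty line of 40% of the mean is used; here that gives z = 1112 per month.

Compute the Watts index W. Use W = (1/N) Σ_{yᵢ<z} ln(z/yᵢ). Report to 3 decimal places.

Below the line: 32×300 (q = 32 of N = 125).
Log shortfalls: ln(1112/300) = 1.3101 (×32).
W = 41.924256 / 125 = 0.335.

0.335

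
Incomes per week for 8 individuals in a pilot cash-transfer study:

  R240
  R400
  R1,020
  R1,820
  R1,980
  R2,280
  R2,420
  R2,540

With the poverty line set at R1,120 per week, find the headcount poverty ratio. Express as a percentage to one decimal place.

3 of the 8 individuals have income below R1,120.
H = 3/8 = 37.5%.

37.5%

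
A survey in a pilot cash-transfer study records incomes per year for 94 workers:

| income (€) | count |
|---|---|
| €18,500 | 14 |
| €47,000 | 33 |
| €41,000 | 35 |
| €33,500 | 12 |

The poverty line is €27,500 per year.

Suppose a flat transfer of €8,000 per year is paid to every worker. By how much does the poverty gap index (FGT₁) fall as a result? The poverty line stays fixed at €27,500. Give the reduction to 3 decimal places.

0.043

Before: below the line — 14×€18,500; poverty gap index (FGT₁) = 0.04874.
After the €8,000 transfer: below the line — 14×€26,500; poverty gap index (FGT₁) = 0.00542.
Reduction = 0.04874 − 0.00542 = 0.043.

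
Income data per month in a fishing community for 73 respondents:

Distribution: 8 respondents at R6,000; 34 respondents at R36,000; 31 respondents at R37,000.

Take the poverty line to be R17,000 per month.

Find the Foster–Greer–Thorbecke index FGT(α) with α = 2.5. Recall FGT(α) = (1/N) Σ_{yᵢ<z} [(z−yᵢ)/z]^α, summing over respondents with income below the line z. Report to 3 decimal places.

0.037

Poor units: 8×R6,000 (q = 8 of N = 73).
Relative gaps: (17000−6000)/17000 = 0.6471 (×8).
Raised to α = 2.5: 0.33679 (×8).
Sum = 2.694321; FGT(2.5) = 2.694321 / 73 = 0.037.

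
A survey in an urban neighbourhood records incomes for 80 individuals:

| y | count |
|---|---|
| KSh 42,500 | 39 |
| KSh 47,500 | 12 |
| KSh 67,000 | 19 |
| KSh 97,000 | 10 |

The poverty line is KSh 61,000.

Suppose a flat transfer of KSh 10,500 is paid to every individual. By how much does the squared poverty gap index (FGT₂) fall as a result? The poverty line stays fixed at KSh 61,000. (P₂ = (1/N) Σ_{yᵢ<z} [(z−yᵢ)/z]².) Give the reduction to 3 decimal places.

0.043

Before: below the line — 39×KSh 42,500, 12×KSh 47,500; squared poverty gap index (FGT₂) = 0.05219.
After the KSh 10,500 transfer: below the line — 39×KSh 53,000, 12×KSh 58,000; squared poverty gap index (FGT₂) = 0.00875.
Reduction = 0.05219 − 0.00875 = 0.043.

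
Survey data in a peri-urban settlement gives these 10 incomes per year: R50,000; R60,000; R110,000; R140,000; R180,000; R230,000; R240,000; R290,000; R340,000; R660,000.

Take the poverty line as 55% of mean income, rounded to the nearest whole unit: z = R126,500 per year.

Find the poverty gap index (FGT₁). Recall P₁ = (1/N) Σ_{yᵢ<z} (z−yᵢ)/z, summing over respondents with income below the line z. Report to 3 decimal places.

0.126

Below the line: R50,000, R60,000, R110,000 (q = 3 of N = 10).
Gap ratios (z−y)/z: (126500−50000)/126500 = 0.6047; (126500−60000)/126500 = 0.5257; (126500−110000)/126500 = 0.1304.
Σ = 1.260870. Dividing by the full population N = 10 gives P₁ = 0.126.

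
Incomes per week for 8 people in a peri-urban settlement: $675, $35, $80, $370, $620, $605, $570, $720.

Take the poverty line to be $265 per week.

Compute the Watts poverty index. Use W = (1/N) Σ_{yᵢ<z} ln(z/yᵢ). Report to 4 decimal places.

Below z: $35, $80 (q = 2 of N = 8).
Log shortfalls: ln(265/35) = 2.0244; ln(265/80) = 1.1977.
W = 3.222085 / 8 = 0.4028.

0.4028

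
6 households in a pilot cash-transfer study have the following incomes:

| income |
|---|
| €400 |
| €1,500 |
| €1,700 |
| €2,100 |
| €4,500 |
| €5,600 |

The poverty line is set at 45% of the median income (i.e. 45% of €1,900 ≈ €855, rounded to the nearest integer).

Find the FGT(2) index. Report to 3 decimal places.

0.047

Below z: €400 (q = 1 of N = 6).
Normalized shortfalls: (855−400)/855 = 0.5322.
Squared: 0.2832.
Sum = 0.283198; P₂ = 0.283198 / 6 = 0.047.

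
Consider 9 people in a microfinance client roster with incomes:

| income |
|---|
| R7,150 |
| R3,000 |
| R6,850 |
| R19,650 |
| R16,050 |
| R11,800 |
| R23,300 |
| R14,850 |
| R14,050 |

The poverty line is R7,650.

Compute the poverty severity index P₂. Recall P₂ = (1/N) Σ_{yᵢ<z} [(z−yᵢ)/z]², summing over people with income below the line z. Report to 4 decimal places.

Below z: R3,000, R6,850, R7,150 (q = 3 of N = 9).
Relative gaps: (7650−3000)/7650 = 0.6078; (7650−6850)/7650 = 0.1046; (7650−7150)/7650 = 0.0654.
Squared: 0.3695; 0.0109; 0.0043.
Sum = 0.384681; P₂ = 0.384681 / 9 = 0.0427.

0.0427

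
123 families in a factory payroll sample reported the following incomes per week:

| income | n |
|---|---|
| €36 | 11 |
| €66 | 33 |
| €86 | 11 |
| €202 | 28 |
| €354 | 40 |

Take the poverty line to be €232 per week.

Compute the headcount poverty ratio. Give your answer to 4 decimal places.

0.6748

83 of the 123 families have income below €232.
H = 83/123 = 0.6748.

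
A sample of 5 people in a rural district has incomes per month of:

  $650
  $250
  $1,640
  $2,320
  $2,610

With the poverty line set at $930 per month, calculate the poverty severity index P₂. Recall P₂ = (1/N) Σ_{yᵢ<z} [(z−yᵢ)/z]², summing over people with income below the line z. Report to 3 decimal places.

Below the line: $250, $650 (q = 2 of N = 5).
Relative gaps: (930−250)/930 = 0.7312; (930−650)/930 = 0.3011.
Squared: 0.5346; 0.0906.
Sum = 0.625275; P₂ = 0.625275 / 5 = 0.125.

0.125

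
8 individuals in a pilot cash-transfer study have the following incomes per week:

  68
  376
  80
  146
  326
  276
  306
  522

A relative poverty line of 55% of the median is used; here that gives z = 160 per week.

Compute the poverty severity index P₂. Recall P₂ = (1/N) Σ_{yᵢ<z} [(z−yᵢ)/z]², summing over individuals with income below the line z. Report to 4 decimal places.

Incomes under z: 68, 80, 146 (q = 3 of N = 8).
Normalized shortfalls: (160−68)/160 = 0.5750; (160−80)/160 = 0.5000; (160−146)/160 = 0.0875.
Squared: 0.3306; 0.2500; 0.0077.
Sum = 0.588281; P₂ = 0.588281 / 8 = 0.0735.

0.0735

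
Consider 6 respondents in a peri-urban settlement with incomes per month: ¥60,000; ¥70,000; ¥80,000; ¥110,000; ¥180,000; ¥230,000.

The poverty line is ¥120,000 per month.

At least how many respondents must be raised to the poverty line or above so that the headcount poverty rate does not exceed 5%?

Currently q = 4 of N = 6 are below the line (H = 0.667).
A headcount ratio of at most 5% allows at most ⌊0.05 × 6⌋ = 0 poor respondents.
So at least 4 − 0 = 4 must be lifted.

4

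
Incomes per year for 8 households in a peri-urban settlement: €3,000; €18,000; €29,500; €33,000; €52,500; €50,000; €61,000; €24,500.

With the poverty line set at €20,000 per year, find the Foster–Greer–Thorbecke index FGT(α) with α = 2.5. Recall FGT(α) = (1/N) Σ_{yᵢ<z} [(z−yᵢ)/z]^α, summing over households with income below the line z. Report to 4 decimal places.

Below the line: €3,000, €18,000 (q = 2 of N = 8).
Gap ratios (z−y)/z: (20000−3000)/20000 = 0.8500; (20000−18000)/20000 = 0.1000.
Raised to α = 2.5: 0.66611; 0.00316.
Sum = 0.669274; FGT(2.5) = 0.669274 / 8 = 0.0837.

0.0837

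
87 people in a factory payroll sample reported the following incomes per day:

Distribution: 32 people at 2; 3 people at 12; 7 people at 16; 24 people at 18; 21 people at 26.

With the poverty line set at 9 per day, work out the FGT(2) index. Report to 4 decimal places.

0.2225

Below the line: 32×2 (q = 32 of N = 87).
Normalized shortfalls: (9−2)/9 = 0.7778 (×32).
Squared: 0.6049 (×32).
Sum = 19.358025; P₂ = 19.358025 / 87 = 0.2225.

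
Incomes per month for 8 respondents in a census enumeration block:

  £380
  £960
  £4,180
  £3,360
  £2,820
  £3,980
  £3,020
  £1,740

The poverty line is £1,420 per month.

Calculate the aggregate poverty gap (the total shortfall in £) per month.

£1,500

Poor units: £380, £960 (q = 2 of N = 8).
Individual gaps: 1420−380 = 1040; 1420−960 = 460.
Aggregate gap = £1,500.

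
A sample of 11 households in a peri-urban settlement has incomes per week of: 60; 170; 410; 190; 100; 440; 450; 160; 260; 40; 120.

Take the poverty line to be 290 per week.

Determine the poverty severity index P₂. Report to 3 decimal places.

Poor units: 40, 60, 100, 120, 160, 170, 190, 260 (q = 8 of N = 11).
Gap ratios (z−y)/z: (290−40)/290 = 0.8621; (290−60)/290 = 0.7931; (290−100)/290 = 0.6552; (290−120)/290 = 0.5862; (290−160)/290 = 0.4483; (290−170)/290 = 0.4138; (290−190)/290 = 0.3448; (290−260)/290 = 0.1034.
Squared: 0.7432; 0.6290; 0.4293; 0.3436; 0.2010; 0.1712; 0.1189; 0.0107.
Sum = 2.646849; P₂ = 2.646849 / 11 = 0.241.

0.241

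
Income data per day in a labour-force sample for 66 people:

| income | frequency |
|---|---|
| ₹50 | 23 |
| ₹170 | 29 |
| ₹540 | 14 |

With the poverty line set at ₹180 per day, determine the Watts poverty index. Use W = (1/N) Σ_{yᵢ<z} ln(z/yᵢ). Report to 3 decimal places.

0.472

Incomes under z: 23×₹50, 29×₹170 (q = 52 of N = 66).
Log shortfalls: ln(180/50) = 1.2809 (×23); ln(180/170) = 0.0572 (×29).
W = 31.119072 / 66 = 0.472.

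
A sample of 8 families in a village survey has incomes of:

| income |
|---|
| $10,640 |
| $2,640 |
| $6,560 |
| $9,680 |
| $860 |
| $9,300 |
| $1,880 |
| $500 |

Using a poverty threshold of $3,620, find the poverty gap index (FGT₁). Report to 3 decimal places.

0.297

Incomes under z: $500, $860, $1,880, $2,640 (q = 4 of N = 8).
Gap ratios (z−y)/z: (3620−500)/3620 = 0.8619; (3620−860)/3620 = 0.7624; (3620−1880)/3620 = 0.4807; (3620−2640)/3620 = 0.2707.
Σ = 2.375691. Dividing by the full population N = 8 gives P₁ = 0.297.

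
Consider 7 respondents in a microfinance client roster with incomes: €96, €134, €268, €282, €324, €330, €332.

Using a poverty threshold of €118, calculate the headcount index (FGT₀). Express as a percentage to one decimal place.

1 of the 7 respondents have income below €118.
H = 1/7 = 14.3%.

14.3%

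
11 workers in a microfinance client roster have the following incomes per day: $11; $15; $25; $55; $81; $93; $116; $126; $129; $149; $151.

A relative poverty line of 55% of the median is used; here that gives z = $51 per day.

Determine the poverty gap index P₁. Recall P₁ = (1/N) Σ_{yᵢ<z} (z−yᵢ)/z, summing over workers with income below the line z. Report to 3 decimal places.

0.182

Incomes under z: $11, $15, $25 (q = 3 of N = 11).
Gap ratios (z−y)/z: (51−11)/51 = 0.7843; (51−15)/51 = 0.7059; (51−25)/51 = 0.5098.
Sum of shortfalls = 2.000000; P₁ averages over all N: 2.000000 / 11 = 0.182.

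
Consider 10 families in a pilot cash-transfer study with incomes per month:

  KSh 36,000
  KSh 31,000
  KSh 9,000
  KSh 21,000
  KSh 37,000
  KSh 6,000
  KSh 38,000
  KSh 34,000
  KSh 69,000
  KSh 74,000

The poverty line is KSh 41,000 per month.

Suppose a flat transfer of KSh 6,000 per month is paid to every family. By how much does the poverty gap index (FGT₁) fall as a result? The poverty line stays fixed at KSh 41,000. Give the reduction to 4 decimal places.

Before: below the line — KSh 6,000, KSh 9,000, KSh 21,000, KSh 31,000, KSh 34,000, KSh 36,000, KSh 37,000, KSh 38,000; poverty gap index (FGT₁) = 0.282927.
After the KSh 6,000 transfer: below the line — KSh 12,000, KSh 15,000, KSh 27,000, KSh 37,000, KSh 40,000; poverty gap index (FGT₁) = 0.180488.
Reduction = 0.282927 − 0.180488 = 0.1024.

0.1024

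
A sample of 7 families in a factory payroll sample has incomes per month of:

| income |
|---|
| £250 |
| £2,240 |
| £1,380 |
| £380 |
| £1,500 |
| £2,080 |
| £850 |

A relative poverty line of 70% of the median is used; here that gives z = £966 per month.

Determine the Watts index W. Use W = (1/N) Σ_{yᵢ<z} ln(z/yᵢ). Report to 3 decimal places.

0.345

Poor units: £250, £380, £850 (q = 3 of N = 7).
ln(z/y) terms: ln(966/250) = 1.3517; ln(966/380) = 0.9330; ln(966/850) = 0.1279.
W = 2.412623 / 7 = 0.345.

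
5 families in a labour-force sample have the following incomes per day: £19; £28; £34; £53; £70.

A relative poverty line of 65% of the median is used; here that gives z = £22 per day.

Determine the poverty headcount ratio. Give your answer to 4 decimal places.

0.2000

1 of the 5 families have income below £22.
H = 1/5 = 0.2000.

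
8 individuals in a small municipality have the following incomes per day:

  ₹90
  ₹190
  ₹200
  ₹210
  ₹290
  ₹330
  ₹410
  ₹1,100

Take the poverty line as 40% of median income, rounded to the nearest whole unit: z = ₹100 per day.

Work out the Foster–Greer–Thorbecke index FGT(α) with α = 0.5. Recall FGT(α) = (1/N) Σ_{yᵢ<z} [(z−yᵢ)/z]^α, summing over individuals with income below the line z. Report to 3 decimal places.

0.040

Below the line: ₹90 (q = 1 of N = 8).
Shortfall ratios: (100−90)/100 = 0.1000.
Raised to α = 0.5: 0.31623.
Sum = 0.316228; FGT(0.5) = 0.316228 / 8 = 0.040.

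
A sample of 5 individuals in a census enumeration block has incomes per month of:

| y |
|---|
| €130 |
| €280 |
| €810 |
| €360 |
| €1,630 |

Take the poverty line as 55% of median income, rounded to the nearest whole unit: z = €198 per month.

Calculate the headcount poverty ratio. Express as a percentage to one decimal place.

1 of the 5 individuals have income below €198.
H = 1/5 = 20.0%.

20.0%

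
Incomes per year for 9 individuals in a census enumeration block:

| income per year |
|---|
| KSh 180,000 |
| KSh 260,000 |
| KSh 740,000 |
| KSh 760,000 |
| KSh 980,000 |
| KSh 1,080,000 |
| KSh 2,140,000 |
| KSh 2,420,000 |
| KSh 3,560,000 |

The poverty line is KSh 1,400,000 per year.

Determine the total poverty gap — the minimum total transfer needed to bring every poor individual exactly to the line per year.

KSh 4,400,000

Below z: KSh 180,000, KSh 260,000, KSh 740,000, KSh 760,000, KSh 980,000, KSh 1,080,000 (q = 6 of N = 9).
Individual gaps: 1400000−180000 = 1220000; 1400000−260000 = 1140000; 1400000−740000 = 660000; 1400000−760000 = 640000; 1400000−980000 = 420000; 1400000−1080000 = 320000.
Aggregate gap = KSh 4,400,000.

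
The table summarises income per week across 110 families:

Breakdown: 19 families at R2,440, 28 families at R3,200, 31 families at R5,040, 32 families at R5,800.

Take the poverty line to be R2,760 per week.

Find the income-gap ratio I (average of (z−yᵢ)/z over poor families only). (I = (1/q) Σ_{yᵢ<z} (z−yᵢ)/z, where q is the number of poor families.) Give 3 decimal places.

0.116

Incomes under z: 19×R2,440 (q = 19 of N = 110).
Relative gaps: 0.1159 (×19); sum = 2.202899.
The income-gap ratio divides by q (the poor only): 2.202899 / 19 = 0.116.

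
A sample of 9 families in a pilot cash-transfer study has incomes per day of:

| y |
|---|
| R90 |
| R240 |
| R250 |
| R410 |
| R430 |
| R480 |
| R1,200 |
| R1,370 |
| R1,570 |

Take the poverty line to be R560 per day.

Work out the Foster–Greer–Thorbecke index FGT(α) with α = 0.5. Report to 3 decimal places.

0.421

Below the line: R90, R240, R250, R410, R430, R480 (q = 6 of N = 9).
Normalized shortfalls: (560−90)/560 = 0.8393; (560−240)/560 = 0.5714; (560−250)/560 = 0.5536; (560−410)/560 = 0.2679; (560−430)/560 = 0.2321; (560−480)/560 = 0.1429.
Raised to α = 0.5: 0.91613; 0.75593; 0.74402; 0.51755; 0.48181; 0.37796.
Sum = 3.793404; FGT(0.5) = 3.793404 / 9 = 0.421.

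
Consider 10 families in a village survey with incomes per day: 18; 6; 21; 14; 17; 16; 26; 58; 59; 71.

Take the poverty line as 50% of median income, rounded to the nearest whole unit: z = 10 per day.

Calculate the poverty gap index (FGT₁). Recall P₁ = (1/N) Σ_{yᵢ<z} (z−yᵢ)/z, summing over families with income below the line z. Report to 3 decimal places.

Below the line: 6 (q = 1 of N = 10).
Normalized shortfalls: (10−6)/10 = 0.4000.
Sum of shortfalls = 0.400000; P₁ averages over all N: 0.400000 / 10 = 0.040.

0.040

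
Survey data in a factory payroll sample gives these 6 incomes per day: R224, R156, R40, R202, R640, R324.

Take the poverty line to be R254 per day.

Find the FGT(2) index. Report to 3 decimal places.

Below the line: R40, R156, R202, R224 (q = 4 of N = 6).
Shortfall ratios: (254−40)/254 = 0.8425; (254−156)/254 = 0.3858; (254−202)/254 = 0.2047; (254−224)/254 = 0.1181.
Squared: 0.7098; 0.1489; 0.0419; 0.0140.
Sum = 0.914564; P₂ = 0.914564 / 6 = 0.152.

0.152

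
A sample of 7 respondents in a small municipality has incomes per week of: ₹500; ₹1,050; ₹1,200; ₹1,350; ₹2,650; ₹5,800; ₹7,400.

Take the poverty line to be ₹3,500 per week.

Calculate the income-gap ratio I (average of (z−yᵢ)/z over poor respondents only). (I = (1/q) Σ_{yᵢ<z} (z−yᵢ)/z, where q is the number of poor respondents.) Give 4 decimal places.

0.6143

Below z: ₹500, ₹1,050, ₹1,200, ₹1,350, ₹2,650 (q = 5 of N = 7).
Relative gaps: 0.8571, 0.7000, 0.6571, 0.6143, 0.2429; sum = 3.071429.
I averages over the q = 5 poor units only: 3.071429 / 5 = 0.6143.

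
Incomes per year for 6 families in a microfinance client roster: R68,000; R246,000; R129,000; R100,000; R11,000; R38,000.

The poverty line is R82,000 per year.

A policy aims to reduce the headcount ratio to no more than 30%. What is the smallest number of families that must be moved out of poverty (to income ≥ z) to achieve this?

2

Currently q = 3 of N = 6 are below the line (H = 0.500).
A headcount ratio of at most 30% allows at most ⌊0.30 × 6⌋ = 1 poor families.
So at least 3 − 1 = 2 must be lifted.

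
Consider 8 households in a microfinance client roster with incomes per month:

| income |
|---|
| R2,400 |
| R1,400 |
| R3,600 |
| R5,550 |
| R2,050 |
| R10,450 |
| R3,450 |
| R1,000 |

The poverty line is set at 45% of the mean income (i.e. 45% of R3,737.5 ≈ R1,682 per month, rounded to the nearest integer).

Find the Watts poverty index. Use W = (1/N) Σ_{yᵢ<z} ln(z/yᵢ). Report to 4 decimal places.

0.0879

Below z: R1,000, R1,400 (q = 2 of N = 8).
Log shortfalls: ln(1682/1000) = 0.5200; ln(1682/1400) = 0.1835.
W = 0.703495 / 8 = 0.0879.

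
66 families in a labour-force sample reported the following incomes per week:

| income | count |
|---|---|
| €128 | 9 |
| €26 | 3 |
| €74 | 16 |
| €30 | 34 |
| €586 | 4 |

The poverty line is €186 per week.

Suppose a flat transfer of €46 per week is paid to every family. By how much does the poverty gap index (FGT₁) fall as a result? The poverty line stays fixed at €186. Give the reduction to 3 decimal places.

Before: below the line — 3×€26, 34×€30, 16×€74, 9×€128; poverty gap index (FGT₁) = 0.65966.
After the €46 transfer: below the line — 3×€72, 34×€76, 16×€120, 9×€174; poverty gap index (FGT₁) = 0.42734.
Reduction = 0.65966 − 0.42734 = 0.232.

0.232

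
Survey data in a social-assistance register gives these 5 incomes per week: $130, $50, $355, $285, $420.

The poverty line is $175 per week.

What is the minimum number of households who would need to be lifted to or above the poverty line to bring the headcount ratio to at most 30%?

1

Currently q = 2 of N = 5 are below the line (H = 0.400).
A headcount ratio of at most 30% allows at most ⌊0.30 × 5⌋ = 1 poor households.
So at least 2 − 1 = 1 must be lifted.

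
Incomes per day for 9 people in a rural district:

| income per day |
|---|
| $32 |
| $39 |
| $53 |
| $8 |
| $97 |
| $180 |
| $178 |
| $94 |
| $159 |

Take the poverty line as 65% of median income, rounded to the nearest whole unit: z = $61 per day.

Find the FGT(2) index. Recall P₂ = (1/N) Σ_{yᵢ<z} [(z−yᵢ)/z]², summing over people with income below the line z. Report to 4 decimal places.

0.1254

Below the line: $8, $32, $39, $53 (q = 4 of N = 9).
Relative gaps: (61−8)/61 = 0.8689; (61−32)/61 = 0.4754; (61−39)/61 = 0.3607; (61−53)/61 = 0.1311.
Squared: 0.7549; 0.2260; 0.1301; 0.0172.
Sum = 1.128191; P₂ = 1.128191 / 9 = 0.1254.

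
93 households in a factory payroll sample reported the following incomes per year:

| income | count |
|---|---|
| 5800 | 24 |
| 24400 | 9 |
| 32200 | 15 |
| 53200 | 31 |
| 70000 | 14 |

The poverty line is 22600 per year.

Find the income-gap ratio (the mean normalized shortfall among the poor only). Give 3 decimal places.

Below z: 24×5800 (q = 24 of N = 93).
Shortfall ratios (z−y)/z: 0.7434 (×24); sum = 17.840708.
The income-gap ratio divides by q (the poor only): 17.840708 / 24 = 0.743.

0.743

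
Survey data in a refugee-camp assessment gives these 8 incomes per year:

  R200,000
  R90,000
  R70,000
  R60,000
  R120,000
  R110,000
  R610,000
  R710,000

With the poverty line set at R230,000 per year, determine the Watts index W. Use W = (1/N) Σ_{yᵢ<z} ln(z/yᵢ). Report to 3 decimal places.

Incomes under z: R60,000, R70,000, R90,000, R110,000, R120,000, R200,000 (q = 6 of N = 8).
Log shortfalls: ln(230000/60000) = 1.3437; ln(230000/70000) = 1.1896; ln(230000/90000) = 0.9383; ln(230000/110000) = 0.7376; ln(230000/120000) = 0.6506; ln(230000/200000) = 0.1398.
W = 4.999537 / 8 = 0.625.

0.625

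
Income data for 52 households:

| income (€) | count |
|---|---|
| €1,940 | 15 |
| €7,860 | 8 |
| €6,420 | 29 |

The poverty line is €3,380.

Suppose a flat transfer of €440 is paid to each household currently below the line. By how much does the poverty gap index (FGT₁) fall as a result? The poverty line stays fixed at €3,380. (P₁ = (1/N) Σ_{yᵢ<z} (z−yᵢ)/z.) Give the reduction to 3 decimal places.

Before: below the line — 15×€1,940; poverty gap index (FGT₁) = 0.12289.
After the €440 transfer: below the line — 15×€2,380; poverty gap index (FGT₁) = 0.08534.
Reduction = 0.12289 − 0.08534 = 0.038.

0.038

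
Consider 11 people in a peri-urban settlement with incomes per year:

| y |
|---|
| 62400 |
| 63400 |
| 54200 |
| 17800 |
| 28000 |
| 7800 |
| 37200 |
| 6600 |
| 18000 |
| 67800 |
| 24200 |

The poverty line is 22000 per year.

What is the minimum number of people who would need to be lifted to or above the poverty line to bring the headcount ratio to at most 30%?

1

4 of the 11 people are poor, so H = 4/11 = 0.364.
A headcount ratio of at most 30% allows at most ⌊0.30 × 11⌋ = 3 poor people.
So at least 4 − 3 = 1 must be lifted.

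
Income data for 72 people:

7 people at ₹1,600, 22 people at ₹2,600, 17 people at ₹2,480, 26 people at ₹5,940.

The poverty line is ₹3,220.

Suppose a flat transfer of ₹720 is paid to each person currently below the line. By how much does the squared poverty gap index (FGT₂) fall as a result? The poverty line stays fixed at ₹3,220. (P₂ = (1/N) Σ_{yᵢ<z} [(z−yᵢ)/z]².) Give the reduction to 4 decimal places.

0.0408

Before: below the line — 7×₹1,600, 17×₹2,480, 22×₹2,600; squared poverty gap index (FGT₂) = 0.048407.
After the ₹720 transfer: below the line — 7×₹2,320, 17×₹3,200; squared poverty gap index (FGT₂) = 0.007604.
Reduction = 0.048407 − 0.007604 = 0.0408.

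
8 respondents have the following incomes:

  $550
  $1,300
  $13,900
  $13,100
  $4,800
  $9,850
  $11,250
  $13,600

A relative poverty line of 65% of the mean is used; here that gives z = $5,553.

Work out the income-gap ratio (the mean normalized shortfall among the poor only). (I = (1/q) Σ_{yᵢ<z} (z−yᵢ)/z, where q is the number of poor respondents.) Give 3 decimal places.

Poor units: $550, $1,300, $4,800 (q = 3 of N = 8).
Shortfall ratios (z−y)/z: 0.9010, 0.7659, 0.1356; sum = 1.802449.
I averages over the q = 3 poor units only: 1.802449 / 3 = 0.601.

0.601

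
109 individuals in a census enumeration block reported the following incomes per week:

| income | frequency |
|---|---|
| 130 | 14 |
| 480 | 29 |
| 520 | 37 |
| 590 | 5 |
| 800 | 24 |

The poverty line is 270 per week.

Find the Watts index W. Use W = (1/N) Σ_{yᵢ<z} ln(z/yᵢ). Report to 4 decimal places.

0.0939

Incomes under z: 14×130 (q = 14 of N = 109).
Log shortfalls: ln(270/130) = 0.7309 (×14).
W = 10.232425 / 109 = 0.0939.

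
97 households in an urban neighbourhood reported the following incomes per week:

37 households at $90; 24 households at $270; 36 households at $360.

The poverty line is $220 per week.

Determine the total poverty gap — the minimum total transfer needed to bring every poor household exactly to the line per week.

Poor units: 37×$90 (q = 37 of N = 97).
Individual gaps: 37×(220−90) = 4810.
Aggregate gap = $4,810.

$4,810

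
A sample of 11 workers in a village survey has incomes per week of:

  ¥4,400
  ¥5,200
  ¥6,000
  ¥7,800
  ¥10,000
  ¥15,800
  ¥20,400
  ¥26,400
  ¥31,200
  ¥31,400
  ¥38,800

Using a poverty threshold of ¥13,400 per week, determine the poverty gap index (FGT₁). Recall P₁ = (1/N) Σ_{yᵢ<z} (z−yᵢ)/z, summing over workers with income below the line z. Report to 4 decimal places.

Incomes under z: ¥4,400, ¥5,200, ¥6,000, ¥7,800, ¥10,000 (q = 5 of N = 11).
Normalized shortfalls: (13400−4400)/13400 = 0.6716; (13400−5200)/13400 = 0.6119; (13400−6000)/13400 = 0.5522; (13400−7800)/13400 = 0.4179; (13400−10000)/13400 = 0.2537.
Sum of shortfalls = 2.507463; P₁ averages over all N: 2.507463 / 11 = 0.2280.

0.2280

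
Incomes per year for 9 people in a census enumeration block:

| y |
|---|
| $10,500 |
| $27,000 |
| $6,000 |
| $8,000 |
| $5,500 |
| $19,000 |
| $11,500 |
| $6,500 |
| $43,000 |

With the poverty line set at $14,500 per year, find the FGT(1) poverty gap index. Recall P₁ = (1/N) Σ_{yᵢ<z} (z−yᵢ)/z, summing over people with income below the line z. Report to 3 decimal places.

0.299

Below the line: $5,500, $6,000, $6,500, $8,000, $10,500, $11,500 (q = 6 of N = 9).
Shortfall ratios: (14500−5500)/14500 = 0.6207; (14500−6000)/14500 = 0.5862; (14500−6500)/14500 = 0.5517; (14500−8000)/14500 = 0.4483; (14500−10500)/14500 = 0.2759; (14500−11500)/14500 = 0.2069.
Sum of shortfalls = 2.689655; P₁ averages over all N: 2.689655 / 9 = 0.299.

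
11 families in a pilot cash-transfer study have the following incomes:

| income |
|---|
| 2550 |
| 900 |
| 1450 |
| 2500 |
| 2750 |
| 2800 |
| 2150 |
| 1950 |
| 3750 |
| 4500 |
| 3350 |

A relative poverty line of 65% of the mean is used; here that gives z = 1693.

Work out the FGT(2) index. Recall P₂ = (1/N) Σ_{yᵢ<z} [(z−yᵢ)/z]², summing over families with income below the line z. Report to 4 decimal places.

Incomes under z: 900, 1450 (q = 2 of N = 11).
Gap ratios (z−y)/z: (1693−900)/1693 = 0.4684; (1693−1450)/1693 = 0.1435.
Squared: 0.2194; 0.0206.
Sum = 0.239999; P₂ = 0.239999 / 11 = 0.0218.

0.0218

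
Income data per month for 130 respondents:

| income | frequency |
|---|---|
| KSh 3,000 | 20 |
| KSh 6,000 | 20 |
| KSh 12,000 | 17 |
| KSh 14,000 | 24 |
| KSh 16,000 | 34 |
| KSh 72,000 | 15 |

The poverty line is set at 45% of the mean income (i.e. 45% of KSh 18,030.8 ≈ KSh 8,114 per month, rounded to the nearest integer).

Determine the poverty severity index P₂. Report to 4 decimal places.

Poor units: 20×KSh 3,000, 20×KSh 6,000 (q = 40 of N = 130).
Shortfall ratios: (8114−3000)/8114 = 0.6303 (×20); (8114−6000)/8114 = 0.2605 (×20).
Squared: 0.3972 (×20); 0.0679 (×20).
Sum = 9.302366; P₂ = 9.302366 / 130 = 0.0716.

0.0716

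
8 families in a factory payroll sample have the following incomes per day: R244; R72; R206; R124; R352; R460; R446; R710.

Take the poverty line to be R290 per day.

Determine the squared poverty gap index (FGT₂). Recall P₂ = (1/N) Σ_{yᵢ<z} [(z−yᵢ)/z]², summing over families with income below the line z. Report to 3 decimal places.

Below the line: R72, R124, R206, R244 (q = 4 of N = 8).
Normalized shortfalls: (290−72)/290 = 0.7517; (290−124)/290 = 0.5724; (290−206)/290 = 0.2897; (290−244)/290 = 0.1586.
Squared: 0.5651; 0.3277; 0.0839; 0.0252.
Sum = 1.001807; P₂ = 1.001807 / 8 = 0.125.

0.125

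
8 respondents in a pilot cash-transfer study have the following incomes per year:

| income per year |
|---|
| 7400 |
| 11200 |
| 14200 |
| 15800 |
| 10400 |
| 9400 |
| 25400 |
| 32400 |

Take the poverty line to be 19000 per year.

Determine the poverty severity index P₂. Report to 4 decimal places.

0.1367

Below z: 7400, 9400, 10400, 11200, 14200, 15800 (q = 6 of N = 8).
Shortfall ratios: (19000−7400)/19000 = 0.6105; (19000−9400)/19000 = 0.5053; (19000−10400)/19000 = 0.4526; (19000−11200)/19000 = 0.4105; (19000−14200)/19000 = 0.2526; (19000−15800)/19000 = 0.1684.
Squared: 0.3727; 0.2553; 0.2049; 0.1685; 0.0638; 0.0284.
Sum = 1.093629; P₂ = 1.093629 / 8 = 0.1367.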